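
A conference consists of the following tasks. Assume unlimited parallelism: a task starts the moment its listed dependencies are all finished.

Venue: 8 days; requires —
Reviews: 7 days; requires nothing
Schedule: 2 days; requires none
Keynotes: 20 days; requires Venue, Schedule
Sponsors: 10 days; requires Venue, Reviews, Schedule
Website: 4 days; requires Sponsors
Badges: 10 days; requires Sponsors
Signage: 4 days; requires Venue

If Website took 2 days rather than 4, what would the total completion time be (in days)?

28

Actual critical path: Venue→Keynotes = 8+20 = 28 ⇒ 28 days.
Website is off the critical path — its longest chain is 22 days, giving 6 of slack.
The critical path is still Venue→Keynotes; finish is now 28 days.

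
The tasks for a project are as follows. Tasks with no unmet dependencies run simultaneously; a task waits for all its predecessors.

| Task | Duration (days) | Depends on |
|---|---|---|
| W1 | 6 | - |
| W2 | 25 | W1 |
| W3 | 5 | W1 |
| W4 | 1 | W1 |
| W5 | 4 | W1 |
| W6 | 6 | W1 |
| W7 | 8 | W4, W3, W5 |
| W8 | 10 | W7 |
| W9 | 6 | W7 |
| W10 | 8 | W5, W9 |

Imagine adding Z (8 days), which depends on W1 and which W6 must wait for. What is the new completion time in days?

33

Originally the project takes 33 days.
With Z inserted, W6 now waits for max(W1, Z).
New critical path: W1→W3→W7→W9→W10 = 6+5+8+6+8 = 33 ⇒ 33 days.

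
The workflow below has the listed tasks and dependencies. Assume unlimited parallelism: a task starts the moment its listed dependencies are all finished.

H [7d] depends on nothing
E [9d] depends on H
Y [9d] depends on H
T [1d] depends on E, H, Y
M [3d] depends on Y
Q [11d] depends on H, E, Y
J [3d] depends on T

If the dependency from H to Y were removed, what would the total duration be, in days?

27

With the dependency in place, H→E→Q = 7+9+11 = 27 sets the finish at 27 days.
Without H→Y, Y's earliest start moves from 7 to 0.
After: H→E→Q = 7+9+11 = 27 → 27 days.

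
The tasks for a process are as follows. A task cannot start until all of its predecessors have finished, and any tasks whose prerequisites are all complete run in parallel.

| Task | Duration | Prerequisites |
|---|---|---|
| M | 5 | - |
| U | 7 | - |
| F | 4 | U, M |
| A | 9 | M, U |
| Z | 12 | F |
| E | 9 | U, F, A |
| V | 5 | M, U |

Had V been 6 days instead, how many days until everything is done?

Actual critical path: U→A→E = 7+9+9 = 25 ⇒ 25 days.
V is off the critical path — its longest chain is 12 days, giving 13 of slack.
The critical path is still U→A→E; finish is now 25 days.

25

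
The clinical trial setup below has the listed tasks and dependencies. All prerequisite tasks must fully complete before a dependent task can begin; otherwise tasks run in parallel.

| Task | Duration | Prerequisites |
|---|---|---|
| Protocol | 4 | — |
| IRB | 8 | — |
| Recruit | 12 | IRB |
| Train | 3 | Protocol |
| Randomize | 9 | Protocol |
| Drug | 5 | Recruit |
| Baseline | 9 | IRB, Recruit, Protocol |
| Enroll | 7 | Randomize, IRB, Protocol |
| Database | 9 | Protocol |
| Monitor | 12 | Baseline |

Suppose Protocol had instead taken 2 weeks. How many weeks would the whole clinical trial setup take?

41

Critical path before the change: IRB→Recruit→Baseline→Monitor = 8+12+9+12 = 41 giving 41 weeks.
Protocol has 16 weeks of float (longest path through it is 25).
No other chain overtakes it, so the finish is 41 weeks.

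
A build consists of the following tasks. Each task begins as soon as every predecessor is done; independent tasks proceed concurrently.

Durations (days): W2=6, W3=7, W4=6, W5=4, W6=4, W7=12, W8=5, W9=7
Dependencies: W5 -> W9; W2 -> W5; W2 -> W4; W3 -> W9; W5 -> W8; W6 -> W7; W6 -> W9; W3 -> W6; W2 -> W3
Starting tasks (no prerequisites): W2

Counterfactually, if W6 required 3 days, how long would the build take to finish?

Baseline: W2→W3→W6→W7 = 6+7+4+12 = 29 → 29 days.
Since W6 is critical, the -1 change carries straight to that chain (now 28 days).
No other chain overtakes it, so the finish is 28 days.

28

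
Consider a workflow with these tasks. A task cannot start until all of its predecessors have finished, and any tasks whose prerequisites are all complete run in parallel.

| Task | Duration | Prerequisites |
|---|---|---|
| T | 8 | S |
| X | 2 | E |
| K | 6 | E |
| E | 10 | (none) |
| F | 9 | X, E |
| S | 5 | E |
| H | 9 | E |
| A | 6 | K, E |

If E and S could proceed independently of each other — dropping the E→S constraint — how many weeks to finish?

22

With the dependency in place, E→S→T = 10+5+8 = 23 sets the finish at 23 weeks.
Without E→S, S's earliest start moves from 10 to 0.
The longest chain is now E→K→A = 10+6+6 = 22, so the workflow takes 22 weeks.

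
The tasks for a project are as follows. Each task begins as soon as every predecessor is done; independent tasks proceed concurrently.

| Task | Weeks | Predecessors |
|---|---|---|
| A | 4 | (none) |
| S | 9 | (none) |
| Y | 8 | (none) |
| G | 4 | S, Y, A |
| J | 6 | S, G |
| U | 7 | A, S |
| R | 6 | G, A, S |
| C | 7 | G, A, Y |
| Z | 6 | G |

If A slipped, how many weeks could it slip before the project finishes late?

5

The longest chain is S→G→C = 9+4+7 = 20; overall finish 20 weeks.
A finishes as early as 4 and must finish by 9.
Slack of A = 5 − 0 = 5 weeks.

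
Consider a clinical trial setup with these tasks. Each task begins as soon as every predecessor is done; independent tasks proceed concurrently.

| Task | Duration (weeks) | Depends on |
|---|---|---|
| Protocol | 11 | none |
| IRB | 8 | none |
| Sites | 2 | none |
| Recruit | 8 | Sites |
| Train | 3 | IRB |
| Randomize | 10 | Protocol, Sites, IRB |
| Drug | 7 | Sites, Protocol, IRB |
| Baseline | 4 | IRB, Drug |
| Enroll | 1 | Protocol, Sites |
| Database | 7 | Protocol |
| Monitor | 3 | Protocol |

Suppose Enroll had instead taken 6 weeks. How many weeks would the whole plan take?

22

The binding path is Protocol→Drug→Baseline = 11+7+4 = 22; finish at 22 weeks.
Enroll is off the critical path — its longest chain is 12 weeks, giving 10 of slack.
That remains the longest chain; total 22 weeks.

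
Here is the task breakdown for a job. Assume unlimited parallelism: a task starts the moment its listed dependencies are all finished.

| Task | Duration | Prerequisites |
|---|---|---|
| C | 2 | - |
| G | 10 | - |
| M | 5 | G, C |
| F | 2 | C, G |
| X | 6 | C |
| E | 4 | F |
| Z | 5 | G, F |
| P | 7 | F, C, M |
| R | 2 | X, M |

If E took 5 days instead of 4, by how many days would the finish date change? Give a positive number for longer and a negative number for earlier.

0

As given, the longest chain is G→M→P = 10+5+7 = 22, so the finish is 22 days.
E is off the critical path — its longest chain is 16 days, giving 6 of slack.
No other chain overtakes it, so the finish is 22 days.
Change in finish: 22 − 22 = +0 days.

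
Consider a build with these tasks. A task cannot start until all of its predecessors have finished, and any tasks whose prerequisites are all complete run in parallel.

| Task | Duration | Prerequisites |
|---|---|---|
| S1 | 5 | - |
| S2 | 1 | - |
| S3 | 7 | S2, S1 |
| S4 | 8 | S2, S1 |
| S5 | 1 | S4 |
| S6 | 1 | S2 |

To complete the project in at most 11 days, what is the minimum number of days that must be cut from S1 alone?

3

Current finish: 14 days; target: 11.
S1 is on every critical path, so each day cut from S1 cuts the finish by one (this holds down to a finish of 10).
Need 14 − 11 = 3 days off S1 → S1 becomes 2 days, finish becomes 11.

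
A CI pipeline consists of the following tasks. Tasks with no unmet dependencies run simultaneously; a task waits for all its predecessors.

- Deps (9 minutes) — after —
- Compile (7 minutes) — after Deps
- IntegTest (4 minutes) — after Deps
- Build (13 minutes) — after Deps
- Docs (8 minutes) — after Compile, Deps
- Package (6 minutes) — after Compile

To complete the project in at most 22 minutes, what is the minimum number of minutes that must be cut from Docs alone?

2

Current finish: 24 minutes; target: 22.
Docs is on every critical path, so each minute cut from Docs cuts the finish by one (this holds down to a finish of 22).
Need 24 − 22 = 2 minutes off Docs → Docs becomes 6 minutes, finish becomes 22.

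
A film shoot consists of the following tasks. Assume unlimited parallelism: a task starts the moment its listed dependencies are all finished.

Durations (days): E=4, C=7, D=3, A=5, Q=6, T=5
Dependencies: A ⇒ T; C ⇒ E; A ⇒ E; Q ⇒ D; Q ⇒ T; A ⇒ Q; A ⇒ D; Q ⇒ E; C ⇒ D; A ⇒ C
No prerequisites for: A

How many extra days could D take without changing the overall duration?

Critical path: A→Q→T = 5+6+5 = 16, so the finish is 16 days.
Longest path through D: 15 days (earliest finish 15, latest finish 16).
Float = 16 − 15 = 1.

1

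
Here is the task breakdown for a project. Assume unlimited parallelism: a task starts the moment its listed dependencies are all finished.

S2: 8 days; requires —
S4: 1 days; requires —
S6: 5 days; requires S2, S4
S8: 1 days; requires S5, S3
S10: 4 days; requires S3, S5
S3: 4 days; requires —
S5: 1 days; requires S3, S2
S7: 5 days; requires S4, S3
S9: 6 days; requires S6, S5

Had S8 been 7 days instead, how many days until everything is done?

The binding path is S2→S6→S9 = 8+5+6 = 19; finish at 19 days.
S8 has 9 days of float (longest path through it is 10).
The critical path is still S2→S6→S9; finish is now 19 days.

19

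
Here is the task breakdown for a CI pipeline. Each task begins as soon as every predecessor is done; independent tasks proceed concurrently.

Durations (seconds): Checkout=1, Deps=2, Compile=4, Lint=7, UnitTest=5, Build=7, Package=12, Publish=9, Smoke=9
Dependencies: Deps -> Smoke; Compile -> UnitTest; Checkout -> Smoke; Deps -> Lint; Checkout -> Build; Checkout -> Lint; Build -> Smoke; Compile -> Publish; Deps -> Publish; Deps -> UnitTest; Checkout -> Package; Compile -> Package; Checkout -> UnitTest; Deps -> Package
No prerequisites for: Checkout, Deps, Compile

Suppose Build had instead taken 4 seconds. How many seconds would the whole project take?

Actual critical path: Checkout→Build→Smoke = 1+7+9 = 17 ⇒ 17 seconds.
Build is on the critical path; changing it to 4 makes that path 14 seconds.
Now Compile→Package = 4+12 = 16 is longest, so the finish becomes 16 seconds.

16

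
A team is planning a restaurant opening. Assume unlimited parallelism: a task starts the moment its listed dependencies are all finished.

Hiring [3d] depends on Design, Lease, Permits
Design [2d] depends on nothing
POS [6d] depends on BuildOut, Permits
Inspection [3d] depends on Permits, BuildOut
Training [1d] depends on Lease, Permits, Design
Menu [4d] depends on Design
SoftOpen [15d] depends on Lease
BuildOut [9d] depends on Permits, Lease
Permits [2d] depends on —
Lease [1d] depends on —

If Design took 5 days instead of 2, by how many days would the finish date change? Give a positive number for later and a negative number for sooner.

Actual critical path: Permits→BuildOut→POS = 2+9+6 = 17 ⇒ 17 days.
Design has 11 days of float (longest path through it is 6).
That remains the longest chain; total 17 days.
Change in finish: 17 − 17 = +0 days.

0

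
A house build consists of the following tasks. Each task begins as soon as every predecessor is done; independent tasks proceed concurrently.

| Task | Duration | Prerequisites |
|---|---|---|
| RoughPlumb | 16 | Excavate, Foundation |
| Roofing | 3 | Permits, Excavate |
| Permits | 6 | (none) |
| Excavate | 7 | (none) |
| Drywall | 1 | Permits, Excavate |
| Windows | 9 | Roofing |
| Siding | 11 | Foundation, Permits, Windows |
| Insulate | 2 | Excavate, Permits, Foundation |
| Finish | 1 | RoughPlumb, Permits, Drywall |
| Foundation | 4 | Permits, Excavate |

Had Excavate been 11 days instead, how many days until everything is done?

As given, the longest chain is Excavate→Roofing→Windows→Siding = 7+3+9+11 = 30, so the finish is 30 days.
Excavate lies on that path, so at 11 days the path becomes 34 days.
That remains the longest chain; total 34 days.

34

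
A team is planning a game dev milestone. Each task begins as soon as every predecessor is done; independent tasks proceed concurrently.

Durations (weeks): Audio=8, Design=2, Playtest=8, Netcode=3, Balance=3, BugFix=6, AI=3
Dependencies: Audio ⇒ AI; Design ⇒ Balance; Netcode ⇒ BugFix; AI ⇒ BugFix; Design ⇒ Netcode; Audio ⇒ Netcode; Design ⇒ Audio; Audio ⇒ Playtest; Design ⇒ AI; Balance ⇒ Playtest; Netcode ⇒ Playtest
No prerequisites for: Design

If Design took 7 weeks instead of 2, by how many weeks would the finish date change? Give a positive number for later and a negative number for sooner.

5

As given, the longest chain is Design→Audio→Netcode→Playtest = 2+8+3+8 = 21, so the finish is 21 weeks.
Since Design is critical, the +5 change carries straight to that chain (now 26 weeks).
No other chain overtakes it, so the finish is 26 weeks.
Change in finish: 26 − 21 = +5 weeks.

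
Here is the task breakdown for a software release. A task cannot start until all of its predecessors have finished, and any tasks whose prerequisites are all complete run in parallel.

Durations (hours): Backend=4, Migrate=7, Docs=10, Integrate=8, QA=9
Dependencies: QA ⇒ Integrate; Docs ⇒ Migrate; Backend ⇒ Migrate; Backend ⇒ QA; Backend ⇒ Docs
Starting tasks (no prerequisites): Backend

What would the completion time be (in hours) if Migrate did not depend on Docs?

Before: longest chain Backend→Docs→Migrate = 4+10+7 = 21, finish 21.
Without Docs→Migrate, Migrate's earliest start moves from 14 to 4.
After: Backend→QA→Integrate = 4+9+8 = 21 → 21 hours.

21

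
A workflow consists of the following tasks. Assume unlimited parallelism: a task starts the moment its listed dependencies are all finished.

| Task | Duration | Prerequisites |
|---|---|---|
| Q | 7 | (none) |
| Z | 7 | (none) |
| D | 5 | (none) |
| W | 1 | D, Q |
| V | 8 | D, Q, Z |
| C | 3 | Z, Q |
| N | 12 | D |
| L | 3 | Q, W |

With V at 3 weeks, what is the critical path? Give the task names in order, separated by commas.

D, N

Actual critical path: D→N = 5+12 = 17 ⇒ 17 weeks.
V has 2 weeks of float (longest path through it is 15).
The critical path is still D→N; finish is now 17 weeks.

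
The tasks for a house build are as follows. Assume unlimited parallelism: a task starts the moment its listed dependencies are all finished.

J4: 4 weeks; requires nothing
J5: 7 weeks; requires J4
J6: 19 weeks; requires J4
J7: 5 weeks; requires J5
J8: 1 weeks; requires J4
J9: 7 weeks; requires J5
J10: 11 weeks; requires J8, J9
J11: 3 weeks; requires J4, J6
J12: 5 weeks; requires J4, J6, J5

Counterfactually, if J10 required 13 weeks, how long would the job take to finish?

31

The binding path is J4→J5→J9→J10 = 4+7+7+11 = 29; finish at 29 weeks.
Since J10 is critical, the +2 change carries straight to that chain (now 31 weeks).
No other chain overtakes it, so the finish is 31 weeks.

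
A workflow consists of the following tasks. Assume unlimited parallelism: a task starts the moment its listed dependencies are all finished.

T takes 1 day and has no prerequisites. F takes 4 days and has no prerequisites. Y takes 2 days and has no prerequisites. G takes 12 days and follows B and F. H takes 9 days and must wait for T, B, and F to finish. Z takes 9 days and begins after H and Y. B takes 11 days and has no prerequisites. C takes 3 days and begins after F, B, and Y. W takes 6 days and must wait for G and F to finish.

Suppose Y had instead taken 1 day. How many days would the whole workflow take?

29

Actual critical path: B→H→Z = 11+9+9 = 29 ⇒ 29 days.
Y is off the critical path — its longest chain is 11 days, giving 18 of slack.
The critical path is still B→H→Z; finish is now 29 days.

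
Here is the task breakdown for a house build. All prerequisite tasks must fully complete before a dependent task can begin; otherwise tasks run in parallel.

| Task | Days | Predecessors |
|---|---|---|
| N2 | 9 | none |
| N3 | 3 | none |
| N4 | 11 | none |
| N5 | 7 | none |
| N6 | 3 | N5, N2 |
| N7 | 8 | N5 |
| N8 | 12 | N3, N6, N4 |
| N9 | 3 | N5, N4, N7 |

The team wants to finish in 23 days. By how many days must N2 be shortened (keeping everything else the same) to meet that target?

Current finish: 24 days; target: 23.
N2 is on every critical path, so each day cut from N2 cuts the finish by one (this holds down to a finish of 23).
Need 24 − 23 = 1 day off N2 → N2 becomes 8 days, finish becomes 23.

1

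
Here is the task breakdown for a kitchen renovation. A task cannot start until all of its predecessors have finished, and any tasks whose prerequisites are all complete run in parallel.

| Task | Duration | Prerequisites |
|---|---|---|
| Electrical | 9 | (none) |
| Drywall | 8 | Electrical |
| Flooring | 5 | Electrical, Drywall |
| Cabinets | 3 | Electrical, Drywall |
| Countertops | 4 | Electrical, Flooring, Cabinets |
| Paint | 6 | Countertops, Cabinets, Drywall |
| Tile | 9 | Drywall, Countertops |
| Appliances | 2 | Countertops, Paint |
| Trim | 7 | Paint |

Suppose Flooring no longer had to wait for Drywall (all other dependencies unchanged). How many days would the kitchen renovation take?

Original critical path: Electrical→Drywall→Flooring→Countertops→Paint→Trim = 9+8+5+4+6+7 = 39 ⇒ 39 days.
Without Drywall→Flooring, Flooring's earliest start moves from 17 to 9.
New critical path: Electrical→Drywall→Cabinets→Countertops→Paint→Trim = 9+8+3+4+6+7 = 37 ⇒ 37 days.

37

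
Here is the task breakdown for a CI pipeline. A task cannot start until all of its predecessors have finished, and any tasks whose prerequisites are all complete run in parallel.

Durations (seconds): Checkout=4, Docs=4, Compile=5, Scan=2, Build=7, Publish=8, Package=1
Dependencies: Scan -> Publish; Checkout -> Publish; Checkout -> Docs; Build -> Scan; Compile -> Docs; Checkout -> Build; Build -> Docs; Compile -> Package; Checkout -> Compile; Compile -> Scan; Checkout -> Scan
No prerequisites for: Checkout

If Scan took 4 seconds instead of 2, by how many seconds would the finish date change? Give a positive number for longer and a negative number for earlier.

Actual critical path: Checkout→Build→Scan→Publish = 4+7+2+8 = 21 ⇒ 21 seconds.
Scan is on the critical path; changing it to 4 makes that path 23 seconds.
The critical path is still Checkout→Build→Scan→Publish; finish is now 23 seconds.
Change in finish: 23 − 21 = +2 seconds.

2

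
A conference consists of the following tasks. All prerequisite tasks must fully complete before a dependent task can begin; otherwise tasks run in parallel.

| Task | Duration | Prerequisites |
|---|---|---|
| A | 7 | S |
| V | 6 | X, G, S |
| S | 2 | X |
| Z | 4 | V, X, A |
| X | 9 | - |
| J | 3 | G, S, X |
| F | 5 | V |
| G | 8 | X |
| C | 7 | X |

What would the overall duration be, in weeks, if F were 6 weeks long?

29

Baseline: X→G→V→F = 9+8+6+5 = 28 → 28 weeks.
Since F is critical, the +1 change carries straight to that chain (now 29 weeks).
That remains the longest chain; total 29 weeks.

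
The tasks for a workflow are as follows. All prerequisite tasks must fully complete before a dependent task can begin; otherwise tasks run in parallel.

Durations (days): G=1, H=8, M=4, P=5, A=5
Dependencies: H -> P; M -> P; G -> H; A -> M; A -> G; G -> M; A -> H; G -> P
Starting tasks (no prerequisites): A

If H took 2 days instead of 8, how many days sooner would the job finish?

Actual critical path: A→G→H→P = 5+1+8+5 = 19 ⇒ 19 days.
H lies on that path, so at 2 days the path becomes 13 days.
Now A→G→M→P = 5+1+4+5 = 15 is longest, so the finish becomes 15 days.
Change in finish: 15 − 19 = -4 days.

4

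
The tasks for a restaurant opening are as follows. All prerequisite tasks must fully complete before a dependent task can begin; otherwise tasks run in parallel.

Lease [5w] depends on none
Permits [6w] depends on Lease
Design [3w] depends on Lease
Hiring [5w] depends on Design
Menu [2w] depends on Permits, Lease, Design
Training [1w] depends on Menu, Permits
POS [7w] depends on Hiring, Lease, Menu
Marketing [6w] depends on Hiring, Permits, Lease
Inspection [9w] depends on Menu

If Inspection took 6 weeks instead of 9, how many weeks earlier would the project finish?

2

Baseline: Lease→Permits→Menu→Inspection = 5+6+2+9 = 22 → 22 weeks.
Inspection lies on that path, so at 6 weeks the path becomes 19 weeks.
Now Lease→Permits→Menu→POS = 5+6+2+7 = 20 is longest, so the finish becomes 20 weeks.
Change in finish: 20 − 22 = -2 weeks.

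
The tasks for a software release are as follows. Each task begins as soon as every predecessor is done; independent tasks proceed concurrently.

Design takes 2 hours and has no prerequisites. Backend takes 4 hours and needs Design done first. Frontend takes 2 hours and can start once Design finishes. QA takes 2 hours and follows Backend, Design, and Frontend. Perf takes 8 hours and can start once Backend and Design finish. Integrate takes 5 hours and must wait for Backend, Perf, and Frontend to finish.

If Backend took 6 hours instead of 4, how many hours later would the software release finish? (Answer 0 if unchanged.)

Critical path before the change: Design→Backend→Perf→Integrate = 2+4+8+5 = 19 giving 19 hours.
Since Backend is critical, the +2 change carries straight to that chain (now 21 hours).
No other chain overtakes it, so the finish is 21 hours.
Change in finish: 21 − 19 = +2 hours.

2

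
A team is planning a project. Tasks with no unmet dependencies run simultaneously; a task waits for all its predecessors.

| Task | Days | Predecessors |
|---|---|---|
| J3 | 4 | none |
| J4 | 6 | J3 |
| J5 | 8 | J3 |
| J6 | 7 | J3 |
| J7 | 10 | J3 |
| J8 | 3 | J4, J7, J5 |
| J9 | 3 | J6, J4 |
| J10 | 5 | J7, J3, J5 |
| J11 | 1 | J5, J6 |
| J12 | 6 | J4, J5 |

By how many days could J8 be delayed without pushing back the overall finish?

2

The longest chain is J3→J7→J10 = 4+10+5 = 19; overall finish 19 days.
The longest chain containing J8 totals 17 days.
Float = 19 − 17 = 2.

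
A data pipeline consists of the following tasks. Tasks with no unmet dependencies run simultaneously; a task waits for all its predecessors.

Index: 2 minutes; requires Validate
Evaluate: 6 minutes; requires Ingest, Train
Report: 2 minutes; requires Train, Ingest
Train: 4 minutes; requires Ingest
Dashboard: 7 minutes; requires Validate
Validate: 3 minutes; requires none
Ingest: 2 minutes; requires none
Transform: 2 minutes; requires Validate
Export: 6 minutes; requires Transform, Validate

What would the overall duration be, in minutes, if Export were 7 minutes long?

12

Baseline: Ingest→Train→Evaluate = 2+4+6 = 12 → 12 minutes.
Export is off the critical path — its longest chain is 11 minutes, giving 1 of slack.
That remains the longest chain; total 12 minutes.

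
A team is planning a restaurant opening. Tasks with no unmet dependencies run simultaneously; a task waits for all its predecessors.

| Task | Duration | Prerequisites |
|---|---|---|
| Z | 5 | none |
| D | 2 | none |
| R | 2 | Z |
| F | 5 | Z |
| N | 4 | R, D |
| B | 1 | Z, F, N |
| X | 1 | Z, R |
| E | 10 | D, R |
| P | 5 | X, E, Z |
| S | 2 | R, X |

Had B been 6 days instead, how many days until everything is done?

22

As given, the longest chain is Z→R→E→P = 5+2+10+5 = 22, so the finish is 22 days.
B is off the critical path — its longest chain is 12 days, giving 10 of slack.
That remains the longest chain; total 22 days.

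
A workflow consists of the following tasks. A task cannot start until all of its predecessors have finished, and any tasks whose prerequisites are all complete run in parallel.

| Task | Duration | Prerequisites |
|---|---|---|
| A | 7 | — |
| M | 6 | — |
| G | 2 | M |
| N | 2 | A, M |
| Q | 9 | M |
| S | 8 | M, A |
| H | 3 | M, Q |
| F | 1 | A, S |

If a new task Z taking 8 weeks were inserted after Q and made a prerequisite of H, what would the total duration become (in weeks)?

26

Originally the plan takes 18 weeks.
With Z inserted, H now waits for max(M, Q, Z).
New critical path: M→Q→Z→H = 6+9+8+3 = 26 ⇒ 26 weeks.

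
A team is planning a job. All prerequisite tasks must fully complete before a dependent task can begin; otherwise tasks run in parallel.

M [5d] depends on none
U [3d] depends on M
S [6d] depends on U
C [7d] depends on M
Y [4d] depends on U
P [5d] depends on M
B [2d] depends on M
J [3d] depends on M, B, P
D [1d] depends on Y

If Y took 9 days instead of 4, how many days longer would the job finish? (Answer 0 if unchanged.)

4

Baseline: M→U→S = 5+3+6 = 14 → 14 days.
The longest path through Y is only 13 days, so Y has float 1.
New critical path: M→U→Y→D = 5+3+9+1 = 18 ⇒ 18 days.
Change in finish: 18 − 14 = +4 days.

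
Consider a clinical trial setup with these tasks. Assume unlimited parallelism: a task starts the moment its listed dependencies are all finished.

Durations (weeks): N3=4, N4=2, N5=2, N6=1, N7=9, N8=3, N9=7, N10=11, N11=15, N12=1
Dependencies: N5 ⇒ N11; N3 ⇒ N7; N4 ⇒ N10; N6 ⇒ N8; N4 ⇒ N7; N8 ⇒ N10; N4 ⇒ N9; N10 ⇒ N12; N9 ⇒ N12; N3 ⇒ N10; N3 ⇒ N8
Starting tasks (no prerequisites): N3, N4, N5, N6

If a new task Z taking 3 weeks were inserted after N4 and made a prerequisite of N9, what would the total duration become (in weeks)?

Originally the job takes 19 weeks.
With Z inserted, N9 now waits for max(N4, Z).
New critical path: N3→N8→N10→N12 = 4+3+11+1 = 19 ⇒ 19 weeks.

19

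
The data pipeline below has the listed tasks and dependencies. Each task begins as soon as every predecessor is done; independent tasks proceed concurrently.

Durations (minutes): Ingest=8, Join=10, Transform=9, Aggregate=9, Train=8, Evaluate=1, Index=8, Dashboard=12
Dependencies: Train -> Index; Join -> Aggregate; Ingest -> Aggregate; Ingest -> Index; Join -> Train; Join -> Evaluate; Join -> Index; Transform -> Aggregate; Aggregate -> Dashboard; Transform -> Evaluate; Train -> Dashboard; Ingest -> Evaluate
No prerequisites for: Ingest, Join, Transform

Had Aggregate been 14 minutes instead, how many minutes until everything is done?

36

Baseline: Join→Aggregate→Dashboard = 10+9+12 = 31 → 31 minutes.
Aggregate lies on that path, so at 14 minutes the path becomes 36 minutes.
No other chain overtakes it, so the finish is 36 minutes.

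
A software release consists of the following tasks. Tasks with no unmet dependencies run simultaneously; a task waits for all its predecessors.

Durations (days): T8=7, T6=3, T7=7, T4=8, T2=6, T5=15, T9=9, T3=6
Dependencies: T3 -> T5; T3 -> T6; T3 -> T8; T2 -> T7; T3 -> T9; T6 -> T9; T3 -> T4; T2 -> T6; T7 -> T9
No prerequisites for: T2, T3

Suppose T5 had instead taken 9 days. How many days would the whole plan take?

22

Baseline: T2→T7→T9 = 6+7+9 = 22 → 22 days.
The longest path through T5 is only 21 days, so T5 has float 1.
No other chain overtakes it, so the finish is 22 days.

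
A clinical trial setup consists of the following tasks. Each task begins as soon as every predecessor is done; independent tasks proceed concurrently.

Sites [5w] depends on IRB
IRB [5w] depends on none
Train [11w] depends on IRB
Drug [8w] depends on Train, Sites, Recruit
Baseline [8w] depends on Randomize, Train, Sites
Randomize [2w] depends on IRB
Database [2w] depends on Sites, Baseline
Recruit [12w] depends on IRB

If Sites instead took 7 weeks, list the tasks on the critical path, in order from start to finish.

Actual critical path: IRB→Train→Baseline→Database = 5+11+8+2 = 26 ⇒ 26 weeks.
Sites has 6 weeks of float (longest path through it is 20).
That remains the longest chain; total 26 weeks.

IRB, Train, Baseline, Database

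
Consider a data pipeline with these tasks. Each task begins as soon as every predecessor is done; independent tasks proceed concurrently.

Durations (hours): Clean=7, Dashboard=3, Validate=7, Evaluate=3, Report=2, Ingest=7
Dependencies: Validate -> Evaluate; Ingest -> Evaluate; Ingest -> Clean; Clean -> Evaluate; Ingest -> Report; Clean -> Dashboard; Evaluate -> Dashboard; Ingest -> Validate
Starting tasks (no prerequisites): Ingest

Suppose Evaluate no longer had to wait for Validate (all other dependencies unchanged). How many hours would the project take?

With the dependency in place, Ingest→Clean→Evaluate→Dashboard = 7+7+3+3 = 20 sets the finish at 20 hours.
Dropping Validate→Evaluate doesn't change Evaluate's earliest start (14); another predecessor still binds.
After: Ingest→Clean→Evaluate→Dashboard = 7+7+3+3 = 20 → 20 hours.

20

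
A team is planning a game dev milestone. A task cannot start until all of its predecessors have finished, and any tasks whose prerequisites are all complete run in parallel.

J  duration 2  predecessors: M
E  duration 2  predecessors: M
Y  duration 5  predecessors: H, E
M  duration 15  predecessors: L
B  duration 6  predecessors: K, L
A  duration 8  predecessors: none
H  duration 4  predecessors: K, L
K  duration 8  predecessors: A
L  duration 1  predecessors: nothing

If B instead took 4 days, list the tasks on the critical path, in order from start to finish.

A, K, H, Y

The binding path is A→K→H→Y = 8+8+4+5 = 25; finish at 25 days.
The longest path through B is only 22 days, so B has float 3.
The critical path is still A→K→H→Y; finish is now 25 days.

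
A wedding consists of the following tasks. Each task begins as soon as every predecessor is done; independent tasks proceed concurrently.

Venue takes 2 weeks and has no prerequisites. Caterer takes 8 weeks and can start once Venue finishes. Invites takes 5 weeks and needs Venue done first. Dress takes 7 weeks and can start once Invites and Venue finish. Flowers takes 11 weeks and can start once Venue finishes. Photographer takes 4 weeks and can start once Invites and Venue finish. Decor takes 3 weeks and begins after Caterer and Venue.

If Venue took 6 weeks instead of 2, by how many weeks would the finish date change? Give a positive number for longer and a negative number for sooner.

4

The binding path is Venue→Invites→Dress = 2+5+7 = 14; finish at 14 weeks.
Venue lies on that path, so at 6 weeks the path becomes 18 weeks.
The critical path is still Venue→Invites→Dress; finish is now 18 weeks.
Change in finish: 18 − 14 = +4 weeks.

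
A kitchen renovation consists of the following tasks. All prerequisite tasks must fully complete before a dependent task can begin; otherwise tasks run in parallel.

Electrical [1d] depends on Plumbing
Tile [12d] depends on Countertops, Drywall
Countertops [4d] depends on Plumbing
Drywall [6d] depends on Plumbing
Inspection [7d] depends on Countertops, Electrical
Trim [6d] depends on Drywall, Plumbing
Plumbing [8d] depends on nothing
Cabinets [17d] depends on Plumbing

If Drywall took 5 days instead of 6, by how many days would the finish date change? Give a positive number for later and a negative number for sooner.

Actual critical path: Plumbing→Drywall→Tile = 8+6+12 = 26 ⇒ 26 days.
Drywall lies on that path, so at 5 days the path becomes 25 days.
The critical path is still Plumbing→Drywall→Tile; finish is now 25 days.
Change in finish: 25 − 26 = -1 days.

-1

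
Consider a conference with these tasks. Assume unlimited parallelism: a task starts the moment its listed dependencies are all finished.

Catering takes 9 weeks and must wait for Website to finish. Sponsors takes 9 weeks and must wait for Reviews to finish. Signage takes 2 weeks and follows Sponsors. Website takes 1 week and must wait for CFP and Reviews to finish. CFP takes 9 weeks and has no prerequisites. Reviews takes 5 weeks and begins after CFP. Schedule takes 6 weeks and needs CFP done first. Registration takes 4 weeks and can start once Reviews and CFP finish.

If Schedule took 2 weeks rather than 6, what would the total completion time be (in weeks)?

Critical path before the change: CFP→Reviews→Sponsors→Signage = 9+5+9+2 = 25 giving 25 weeks.
Schedule is off the critical path — its longest chain is 15 weeks, giving 10 of slack.
The critical path is still CFP→Reviews→Sponsors→Signage; finish is now 25 weeks.

25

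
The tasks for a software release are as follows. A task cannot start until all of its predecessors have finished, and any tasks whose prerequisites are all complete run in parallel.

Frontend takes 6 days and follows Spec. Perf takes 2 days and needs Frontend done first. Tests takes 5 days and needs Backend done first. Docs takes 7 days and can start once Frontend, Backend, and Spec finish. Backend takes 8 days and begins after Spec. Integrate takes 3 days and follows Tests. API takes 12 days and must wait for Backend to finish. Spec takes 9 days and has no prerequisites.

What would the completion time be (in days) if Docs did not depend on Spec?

With the dependency in place, Spec→Backend→API = 9+8+12 = 29 sets the finish at 29 days.
Dropping Spec→Docs doesn't change Docs's earliest start (17); another predecessor still binds.
The longest chain is now Spec→Backend→API = 9+8+12 = 29, so the job takes 29 days.

29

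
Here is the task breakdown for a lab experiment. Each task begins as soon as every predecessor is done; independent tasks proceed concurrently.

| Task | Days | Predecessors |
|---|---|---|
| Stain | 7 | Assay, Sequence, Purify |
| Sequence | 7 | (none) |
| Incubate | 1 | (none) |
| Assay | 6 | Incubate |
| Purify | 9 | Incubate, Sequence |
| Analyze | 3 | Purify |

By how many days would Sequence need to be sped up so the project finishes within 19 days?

Current finish: 23 days; target: 19.
Sequence is on every critical path, so each day cut from Sequence cuts the finish by one (this holds down to a finish of 17).
Need 23 − 19 = 4 days off Sequence → Sequence becomes 3 days, finish becomes 19.

4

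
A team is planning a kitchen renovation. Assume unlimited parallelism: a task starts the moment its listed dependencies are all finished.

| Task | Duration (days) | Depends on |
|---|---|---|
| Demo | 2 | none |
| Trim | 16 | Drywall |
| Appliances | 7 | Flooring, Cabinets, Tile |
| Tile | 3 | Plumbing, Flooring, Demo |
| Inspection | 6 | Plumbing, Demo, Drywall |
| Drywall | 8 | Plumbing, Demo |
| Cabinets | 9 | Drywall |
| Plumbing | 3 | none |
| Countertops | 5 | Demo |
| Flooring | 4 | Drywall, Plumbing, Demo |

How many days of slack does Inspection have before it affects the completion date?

10

Critical path: Plumbing→Drywall→Cabinets→Appliances = 3+8+9+7 = 27, so the finish is 27 days.
The longest chain containing Inspection totals 17 days.
So Inspection can slip 27 − 17 = 10 days.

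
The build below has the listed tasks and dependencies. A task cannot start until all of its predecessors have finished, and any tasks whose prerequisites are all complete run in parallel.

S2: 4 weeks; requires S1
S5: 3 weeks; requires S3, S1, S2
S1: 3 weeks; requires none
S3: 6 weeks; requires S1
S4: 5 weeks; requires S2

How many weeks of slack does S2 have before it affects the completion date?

The longest chain is S1→S2→S4 = 3+4+5 = 12; overall finish 12 weeks.
S2 finishes as early as 7 and must finish by 7.
Float = 12 − 12 = 0.

0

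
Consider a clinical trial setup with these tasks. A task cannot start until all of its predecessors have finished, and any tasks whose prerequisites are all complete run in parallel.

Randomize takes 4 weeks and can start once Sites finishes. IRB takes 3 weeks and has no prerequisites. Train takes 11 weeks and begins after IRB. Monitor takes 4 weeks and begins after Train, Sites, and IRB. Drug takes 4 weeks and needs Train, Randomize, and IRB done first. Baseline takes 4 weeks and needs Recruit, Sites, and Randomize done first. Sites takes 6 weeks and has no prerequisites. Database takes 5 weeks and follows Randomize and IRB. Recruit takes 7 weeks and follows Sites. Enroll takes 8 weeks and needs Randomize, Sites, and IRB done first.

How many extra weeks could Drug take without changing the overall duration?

The longest chain is IRB→Train→Drug = 3+11+4 = 18; overall finish 18 weeks.
Drug finishes as early as 18 and must finish by 18.
Slack of Drug = 14 − 14 = 0 weeks.

0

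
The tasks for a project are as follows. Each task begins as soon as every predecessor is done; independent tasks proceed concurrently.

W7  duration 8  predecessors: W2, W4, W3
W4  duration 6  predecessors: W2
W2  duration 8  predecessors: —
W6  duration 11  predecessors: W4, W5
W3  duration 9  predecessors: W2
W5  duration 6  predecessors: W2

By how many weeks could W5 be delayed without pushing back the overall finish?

W2→W3→W7 = 8+9+8 = 25 sets the makespan at 25 weeks.
Longest path through W5: 25 weeks (earliest finish 14, latest finish 14).
So W5 can slip 14 − 14 = 0 weeks.

0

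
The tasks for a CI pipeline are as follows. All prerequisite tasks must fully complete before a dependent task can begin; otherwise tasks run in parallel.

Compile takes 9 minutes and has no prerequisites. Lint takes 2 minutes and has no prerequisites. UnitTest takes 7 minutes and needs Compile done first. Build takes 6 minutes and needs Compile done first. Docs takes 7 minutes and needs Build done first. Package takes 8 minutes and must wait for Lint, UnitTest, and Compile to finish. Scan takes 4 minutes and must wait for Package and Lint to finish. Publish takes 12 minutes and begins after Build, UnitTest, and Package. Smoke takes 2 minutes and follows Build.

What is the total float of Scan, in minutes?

The longest chain is Compile→UnitTest→Package→Publish = 9+7+8+12 = 36; overall finish 36 minutes.
Longest path through Scan: 28 minutes (earliest finish 28, latest finish 36).
Slack of Scan = 32 − 24 = 8 minutes.

8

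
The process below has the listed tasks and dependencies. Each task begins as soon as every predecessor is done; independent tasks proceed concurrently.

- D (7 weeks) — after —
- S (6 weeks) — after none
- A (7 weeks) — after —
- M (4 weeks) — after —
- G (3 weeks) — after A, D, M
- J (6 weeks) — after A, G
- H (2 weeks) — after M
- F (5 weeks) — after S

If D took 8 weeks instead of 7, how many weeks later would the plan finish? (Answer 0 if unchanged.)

1

As given, the longest chain is D→G→J = 7+3+6 = 16, so the finish is 16 weeks.
D lies on that path, so at 8 weeks the path becomes 17 weeks.
The critical path is still D→G→J; finish is now 17 weeks.
Change in finish: 17 − 16 = +1 weeks.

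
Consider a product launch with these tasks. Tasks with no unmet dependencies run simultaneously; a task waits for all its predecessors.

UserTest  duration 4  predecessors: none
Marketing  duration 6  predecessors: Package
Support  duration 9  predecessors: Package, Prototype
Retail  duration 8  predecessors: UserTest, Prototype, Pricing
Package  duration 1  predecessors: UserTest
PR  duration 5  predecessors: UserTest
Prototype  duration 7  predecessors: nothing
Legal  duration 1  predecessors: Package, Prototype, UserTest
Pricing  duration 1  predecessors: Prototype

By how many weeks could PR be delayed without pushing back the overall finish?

7

Prototype→Pricing→Retail = 7+1+8 = 16 sets the makespan at 16 weeks.
Longest path through PR: 9 weeks (earliest finish 9, latest finish 16).
Slack of PR = 11 − 4 = 7 weeks.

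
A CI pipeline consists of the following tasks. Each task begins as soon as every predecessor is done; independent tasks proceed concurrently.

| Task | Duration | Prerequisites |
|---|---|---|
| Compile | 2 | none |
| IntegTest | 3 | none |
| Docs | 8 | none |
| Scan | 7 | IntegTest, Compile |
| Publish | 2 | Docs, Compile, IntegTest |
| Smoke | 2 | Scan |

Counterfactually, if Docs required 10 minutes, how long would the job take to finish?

12

The binding path is IntegTest→Scan→Smoke = 3+7+2 = 12; finish at 12 minutes.
The longest path through Docs is only 10 minutes, so Docs has float 2.
That remains the longest chain; total 12 minutes.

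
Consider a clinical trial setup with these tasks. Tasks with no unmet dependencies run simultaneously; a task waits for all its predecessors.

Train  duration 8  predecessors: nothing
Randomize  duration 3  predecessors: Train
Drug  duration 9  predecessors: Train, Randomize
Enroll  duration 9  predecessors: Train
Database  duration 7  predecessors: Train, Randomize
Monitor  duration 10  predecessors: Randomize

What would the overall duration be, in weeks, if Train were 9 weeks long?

22

The binding path is Train→Randomize→Monitor = 8+3+10 = 21; finish at 21 weeks.
Train lies on that path, so at 9 weeks the path becomes 22 weeks.
No other chain overtakes it, so the finish is 22 weeks.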